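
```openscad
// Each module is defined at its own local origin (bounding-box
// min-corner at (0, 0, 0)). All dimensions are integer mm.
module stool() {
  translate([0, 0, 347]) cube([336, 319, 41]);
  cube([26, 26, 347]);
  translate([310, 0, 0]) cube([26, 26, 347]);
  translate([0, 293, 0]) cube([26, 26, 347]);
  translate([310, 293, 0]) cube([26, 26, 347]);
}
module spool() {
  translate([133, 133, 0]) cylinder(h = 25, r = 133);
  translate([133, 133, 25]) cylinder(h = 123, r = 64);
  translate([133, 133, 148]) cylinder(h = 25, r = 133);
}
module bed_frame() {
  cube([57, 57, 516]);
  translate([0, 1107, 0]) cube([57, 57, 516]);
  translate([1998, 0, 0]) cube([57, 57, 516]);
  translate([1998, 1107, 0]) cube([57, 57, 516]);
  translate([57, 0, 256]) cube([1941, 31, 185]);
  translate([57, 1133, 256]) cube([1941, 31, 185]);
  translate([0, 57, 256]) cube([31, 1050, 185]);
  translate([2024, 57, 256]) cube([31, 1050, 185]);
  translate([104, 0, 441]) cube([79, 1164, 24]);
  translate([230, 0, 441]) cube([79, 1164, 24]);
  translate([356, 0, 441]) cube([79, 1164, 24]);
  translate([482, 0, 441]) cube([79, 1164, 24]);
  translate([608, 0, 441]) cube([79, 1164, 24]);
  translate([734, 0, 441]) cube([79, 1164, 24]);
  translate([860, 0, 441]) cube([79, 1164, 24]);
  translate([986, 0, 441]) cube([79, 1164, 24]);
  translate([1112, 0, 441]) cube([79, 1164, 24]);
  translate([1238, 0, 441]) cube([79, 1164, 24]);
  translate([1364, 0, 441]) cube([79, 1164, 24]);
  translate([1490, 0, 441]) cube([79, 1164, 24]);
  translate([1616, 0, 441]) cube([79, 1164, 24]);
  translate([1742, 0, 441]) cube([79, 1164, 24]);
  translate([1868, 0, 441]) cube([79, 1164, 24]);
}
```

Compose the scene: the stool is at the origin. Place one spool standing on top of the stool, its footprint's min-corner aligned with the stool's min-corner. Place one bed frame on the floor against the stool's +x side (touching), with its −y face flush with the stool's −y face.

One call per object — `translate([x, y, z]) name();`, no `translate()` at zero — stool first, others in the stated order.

stool();
translate([0, 0, 388]) spool();
translate([336, 0, 0]) bed_frame();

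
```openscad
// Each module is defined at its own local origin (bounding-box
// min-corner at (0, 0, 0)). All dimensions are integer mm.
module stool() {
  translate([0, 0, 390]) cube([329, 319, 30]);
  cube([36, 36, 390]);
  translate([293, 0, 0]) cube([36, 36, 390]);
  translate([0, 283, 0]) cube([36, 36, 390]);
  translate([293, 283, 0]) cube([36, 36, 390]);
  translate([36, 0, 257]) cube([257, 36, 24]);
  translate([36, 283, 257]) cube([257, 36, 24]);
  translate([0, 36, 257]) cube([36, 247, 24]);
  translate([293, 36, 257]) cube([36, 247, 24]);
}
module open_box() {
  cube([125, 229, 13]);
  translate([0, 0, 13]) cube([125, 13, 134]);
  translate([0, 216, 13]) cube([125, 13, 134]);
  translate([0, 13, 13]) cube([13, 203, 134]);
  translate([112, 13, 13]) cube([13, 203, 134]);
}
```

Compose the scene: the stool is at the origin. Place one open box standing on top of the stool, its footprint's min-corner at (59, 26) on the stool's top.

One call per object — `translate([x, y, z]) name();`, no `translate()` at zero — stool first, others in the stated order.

stool();
translate([59, 26, 420]) open_box();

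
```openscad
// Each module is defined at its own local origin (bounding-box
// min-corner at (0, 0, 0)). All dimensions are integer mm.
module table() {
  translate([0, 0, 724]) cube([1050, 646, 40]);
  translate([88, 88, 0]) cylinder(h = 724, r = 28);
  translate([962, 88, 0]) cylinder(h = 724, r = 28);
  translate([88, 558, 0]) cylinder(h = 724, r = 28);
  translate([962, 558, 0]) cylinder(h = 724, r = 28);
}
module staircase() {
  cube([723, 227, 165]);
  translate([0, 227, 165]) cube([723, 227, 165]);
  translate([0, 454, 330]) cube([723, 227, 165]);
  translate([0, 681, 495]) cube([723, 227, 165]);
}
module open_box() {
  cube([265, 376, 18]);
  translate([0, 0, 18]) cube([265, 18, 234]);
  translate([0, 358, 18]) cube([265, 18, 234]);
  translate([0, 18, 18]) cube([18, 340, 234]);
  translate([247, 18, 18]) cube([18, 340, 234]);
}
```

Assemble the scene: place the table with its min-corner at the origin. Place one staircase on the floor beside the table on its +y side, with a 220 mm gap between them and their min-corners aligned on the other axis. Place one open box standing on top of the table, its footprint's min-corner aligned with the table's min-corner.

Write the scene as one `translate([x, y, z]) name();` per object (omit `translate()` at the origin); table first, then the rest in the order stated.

table();
translate([0, 866, 0]) staircase();
translate([0, 0, 764]) open_box();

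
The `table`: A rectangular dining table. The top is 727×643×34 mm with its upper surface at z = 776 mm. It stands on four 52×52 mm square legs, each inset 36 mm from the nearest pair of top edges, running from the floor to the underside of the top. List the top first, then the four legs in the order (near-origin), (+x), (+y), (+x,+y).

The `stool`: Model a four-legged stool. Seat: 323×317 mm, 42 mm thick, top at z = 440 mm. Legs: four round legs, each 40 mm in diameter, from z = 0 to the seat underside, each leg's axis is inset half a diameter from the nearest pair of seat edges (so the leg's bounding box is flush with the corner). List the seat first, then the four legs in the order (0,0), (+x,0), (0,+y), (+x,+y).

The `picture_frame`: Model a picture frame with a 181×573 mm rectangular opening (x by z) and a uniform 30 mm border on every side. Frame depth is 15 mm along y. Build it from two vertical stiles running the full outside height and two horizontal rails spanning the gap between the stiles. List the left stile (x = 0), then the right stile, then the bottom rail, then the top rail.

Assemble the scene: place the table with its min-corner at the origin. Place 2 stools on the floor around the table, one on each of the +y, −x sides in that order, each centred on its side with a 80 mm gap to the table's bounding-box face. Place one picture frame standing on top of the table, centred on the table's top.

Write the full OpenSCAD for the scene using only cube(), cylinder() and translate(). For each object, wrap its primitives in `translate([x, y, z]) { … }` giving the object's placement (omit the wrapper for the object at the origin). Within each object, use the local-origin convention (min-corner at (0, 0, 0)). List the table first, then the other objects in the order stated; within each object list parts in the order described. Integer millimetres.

translate([0, 0, 742]) cube([727, 643, 34]);
translate([36, 36, 0]) cube([52, 52, 742]);
translate([639, 36, 0]) cube([52, 52, 742]);
translate([36, 555, 0]) cube([52, 52, 742]);
translate([639, 555, 0]) cube([52, 52, 742]);
translate([202, 723, 0]) {
  translate([0, 0, 398]) cube([323, 317, 42]);
  translate([20, 20, 0]) cylinder(h = 398, r = 20);
  translate([303, 20, 0]) cylinder(h = 398, r = 20);
  translate([20, 297, 0]) cylinder(h = 398, r = 20);
  translate([303, 297, 0]) cylinder(h = 398, r = 20);
}
translate([-403, 163, 0]) {
  translate([0, 0, 398]) cube([323, 317, 42]);
  translate([20, 20, 0]) cylinder(h = 398, r = 20);
  translate([303, 20, 0]) cylinder(h = 398, r = 20);
  translate([20, 297, 0]) cylinder(h = 398, r = 20);
  translate([303, 297, 0]) cylinder(h = 398, r = 20);
}
translate([243, 314, 776]) {
  cube([30, 15, 633]);
  translate([211, 0, 0]) cube([30, 15, 633]);
  translate([30, 0, 0]) cube([181, 15, 30]);
  translate([30, 0, 603]) cube([181, 15, 30]);
}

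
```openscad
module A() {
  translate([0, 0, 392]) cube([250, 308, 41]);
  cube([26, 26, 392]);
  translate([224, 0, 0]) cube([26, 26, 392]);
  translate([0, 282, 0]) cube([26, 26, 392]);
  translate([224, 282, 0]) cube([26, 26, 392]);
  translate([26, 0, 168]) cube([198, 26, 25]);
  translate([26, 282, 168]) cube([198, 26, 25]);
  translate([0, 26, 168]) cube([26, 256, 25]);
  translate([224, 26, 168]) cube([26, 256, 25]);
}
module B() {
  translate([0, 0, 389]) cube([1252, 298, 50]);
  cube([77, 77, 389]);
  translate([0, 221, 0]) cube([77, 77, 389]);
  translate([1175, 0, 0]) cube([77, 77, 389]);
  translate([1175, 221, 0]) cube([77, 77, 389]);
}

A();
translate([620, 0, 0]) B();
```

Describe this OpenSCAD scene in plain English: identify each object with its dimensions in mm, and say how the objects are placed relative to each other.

A is a four-legged stool. The seat is a 250×308×41 mm slab whose top surface is at z = 433 mm; four square legs, each 26×26 mm in cross-section, run from the floor (z = 0) to the underside of the seat, each flush with a corner of the seat. Four stretchers, 26 mm wide and 25 mm tall, connect adjacent legs with their undersides at z = 168 mm, each running between the inner faces of the legs it joins and aligned with the legs' outer faces on the other axis.

B is a bench: a 1252×298 mm seat slab, 50 mm thick, top at z = 439 mm, on four 77×77 mm square legs flush with the seat corners and standing on z = 0.

The bench is on the floor beside the stool on its +x side.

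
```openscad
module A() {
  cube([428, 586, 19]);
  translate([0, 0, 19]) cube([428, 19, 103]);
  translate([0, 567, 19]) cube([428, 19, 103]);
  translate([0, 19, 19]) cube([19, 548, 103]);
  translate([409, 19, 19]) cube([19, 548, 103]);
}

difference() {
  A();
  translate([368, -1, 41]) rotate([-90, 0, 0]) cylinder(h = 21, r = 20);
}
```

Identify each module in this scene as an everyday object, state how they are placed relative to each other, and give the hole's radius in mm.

A is an open box. The open box has a circular hole through its front wall. The hole's radius is 20 mm.

The subtracted cylinder has r = 20 mm.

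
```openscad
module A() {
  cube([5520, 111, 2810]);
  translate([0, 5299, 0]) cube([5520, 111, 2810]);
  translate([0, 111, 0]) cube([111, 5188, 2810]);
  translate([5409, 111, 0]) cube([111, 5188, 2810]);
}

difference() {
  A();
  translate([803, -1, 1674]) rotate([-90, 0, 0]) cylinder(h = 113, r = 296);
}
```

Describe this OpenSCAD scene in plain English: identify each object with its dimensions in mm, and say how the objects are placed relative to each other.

A is a box-shaped house frame (walls only): outside footprint 5520×5410 mm, wall height 2810 mm, wall thickness 111 mm. The two y-facing walls run the full x-width; the two x-facing walls fit between the inner faces of the y-facing walls.

The house frame has a circular hole of radius 296 mm through its front wall, centred at (x = 803, z = 1674).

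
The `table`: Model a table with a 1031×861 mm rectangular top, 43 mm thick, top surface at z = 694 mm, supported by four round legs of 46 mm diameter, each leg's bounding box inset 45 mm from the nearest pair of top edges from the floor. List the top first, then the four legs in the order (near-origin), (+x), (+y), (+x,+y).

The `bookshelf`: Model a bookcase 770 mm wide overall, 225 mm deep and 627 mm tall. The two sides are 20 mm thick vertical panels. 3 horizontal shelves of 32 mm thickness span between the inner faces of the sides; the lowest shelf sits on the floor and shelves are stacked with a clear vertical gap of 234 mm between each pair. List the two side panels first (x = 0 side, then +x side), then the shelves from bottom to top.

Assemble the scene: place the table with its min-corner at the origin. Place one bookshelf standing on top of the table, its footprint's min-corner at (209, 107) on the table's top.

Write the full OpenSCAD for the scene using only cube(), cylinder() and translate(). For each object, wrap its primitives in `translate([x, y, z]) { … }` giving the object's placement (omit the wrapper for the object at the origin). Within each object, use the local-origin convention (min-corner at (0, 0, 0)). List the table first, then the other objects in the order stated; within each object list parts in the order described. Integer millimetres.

translate([0, 0, 651]) cube([1031, 861, 43]);
translate([68, 68, 0]) cylinder(h = 651, r = 23);
translate([963, 68, 0]) cylinder(h = 651, r = 23);
translate([68, 793, 0]) cylinder(h = 651, r = 23);
translate([963, 793, 0]) cylinder(h = 651, r = 23);
translate([209, 107, 694]) {
  cube([20, 225, 627]);
  translate([750, 0, 0]) cube([20, 225, 627]);
  translate([20, 0, 0]) cube([730, 225, 32]);
  translate([20, 0, 266]) cube([730, 225, 32]);
  translate([20, 0, 532]) cube([730, 225, 32]);
}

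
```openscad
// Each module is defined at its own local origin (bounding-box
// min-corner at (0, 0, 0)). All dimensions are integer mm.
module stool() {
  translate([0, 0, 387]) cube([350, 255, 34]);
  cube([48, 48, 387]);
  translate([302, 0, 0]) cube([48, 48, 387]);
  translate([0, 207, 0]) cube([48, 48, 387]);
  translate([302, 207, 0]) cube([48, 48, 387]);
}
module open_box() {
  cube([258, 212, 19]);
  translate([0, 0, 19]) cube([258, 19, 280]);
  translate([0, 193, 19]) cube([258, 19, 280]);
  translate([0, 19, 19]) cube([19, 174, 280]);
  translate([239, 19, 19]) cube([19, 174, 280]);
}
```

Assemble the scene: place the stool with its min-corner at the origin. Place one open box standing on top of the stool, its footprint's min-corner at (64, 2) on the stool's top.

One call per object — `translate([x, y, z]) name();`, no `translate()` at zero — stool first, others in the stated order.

stool();
translate([64, 2, 421]) open_box();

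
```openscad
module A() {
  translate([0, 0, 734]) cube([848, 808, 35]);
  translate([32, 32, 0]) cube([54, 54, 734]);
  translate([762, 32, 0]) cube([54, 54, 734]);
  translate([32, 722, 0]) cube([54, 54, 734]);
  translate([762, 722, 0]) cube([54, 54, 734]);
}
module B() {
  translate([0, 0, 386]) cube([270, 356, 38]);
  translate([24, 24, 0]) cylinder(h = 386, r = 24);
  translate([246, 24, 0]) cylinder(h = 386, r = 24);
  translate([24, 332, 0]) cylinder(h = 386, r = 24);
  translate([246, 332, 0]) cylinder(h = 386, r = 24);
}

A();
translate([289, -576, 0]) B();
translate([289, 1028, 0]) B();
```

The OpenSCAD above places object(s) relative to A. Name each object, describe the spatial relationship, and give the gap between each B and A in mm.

Each stool's nearest face is 220 mm from the table's bounding box.

A is a table. B is a stool. Two stools sit around the table at the −y, +y sides. The gap between each stool and the table is 220 mm.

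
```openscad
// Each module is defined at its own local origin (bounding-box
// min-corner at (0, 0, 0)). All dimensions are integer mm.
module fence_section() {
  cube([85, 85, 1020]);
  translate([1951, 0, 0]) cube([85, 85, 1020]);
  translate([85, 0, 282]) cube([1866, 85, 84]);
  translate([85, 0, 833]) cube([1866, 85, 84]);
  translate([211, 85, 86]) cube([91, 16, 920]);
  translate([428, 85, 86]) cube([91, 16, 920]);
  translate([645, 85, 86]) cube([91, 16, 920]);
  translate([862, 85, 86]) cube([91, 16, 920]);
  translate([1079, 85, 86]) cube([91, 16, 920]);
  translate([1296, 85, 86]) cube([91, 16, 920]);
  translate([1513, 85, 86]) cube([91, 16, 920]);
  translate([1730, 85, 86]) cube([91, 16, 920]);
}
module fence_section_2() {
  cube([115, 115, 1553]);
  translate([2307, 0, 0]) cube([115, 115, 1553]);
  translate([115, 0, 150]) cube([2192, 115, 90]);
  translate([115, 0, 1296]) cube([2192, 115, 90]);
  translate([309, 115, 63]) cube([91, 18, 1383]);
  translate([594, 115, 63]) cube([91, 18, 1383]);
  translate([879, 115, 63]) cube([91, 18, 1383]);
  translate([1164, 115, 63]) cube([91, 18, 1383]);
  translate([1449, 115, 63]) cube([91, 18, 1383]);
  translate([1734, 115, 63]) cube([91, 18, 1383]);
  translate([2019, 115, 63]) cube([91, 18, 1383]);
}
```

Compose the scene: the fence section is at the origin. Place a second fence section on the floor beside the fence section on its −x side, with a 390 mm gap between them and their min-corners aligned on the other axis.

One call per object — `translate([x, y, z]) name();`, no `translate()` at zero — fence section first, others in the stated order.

fence_section();
translate([-2812, 0, 0]) fence_section_2();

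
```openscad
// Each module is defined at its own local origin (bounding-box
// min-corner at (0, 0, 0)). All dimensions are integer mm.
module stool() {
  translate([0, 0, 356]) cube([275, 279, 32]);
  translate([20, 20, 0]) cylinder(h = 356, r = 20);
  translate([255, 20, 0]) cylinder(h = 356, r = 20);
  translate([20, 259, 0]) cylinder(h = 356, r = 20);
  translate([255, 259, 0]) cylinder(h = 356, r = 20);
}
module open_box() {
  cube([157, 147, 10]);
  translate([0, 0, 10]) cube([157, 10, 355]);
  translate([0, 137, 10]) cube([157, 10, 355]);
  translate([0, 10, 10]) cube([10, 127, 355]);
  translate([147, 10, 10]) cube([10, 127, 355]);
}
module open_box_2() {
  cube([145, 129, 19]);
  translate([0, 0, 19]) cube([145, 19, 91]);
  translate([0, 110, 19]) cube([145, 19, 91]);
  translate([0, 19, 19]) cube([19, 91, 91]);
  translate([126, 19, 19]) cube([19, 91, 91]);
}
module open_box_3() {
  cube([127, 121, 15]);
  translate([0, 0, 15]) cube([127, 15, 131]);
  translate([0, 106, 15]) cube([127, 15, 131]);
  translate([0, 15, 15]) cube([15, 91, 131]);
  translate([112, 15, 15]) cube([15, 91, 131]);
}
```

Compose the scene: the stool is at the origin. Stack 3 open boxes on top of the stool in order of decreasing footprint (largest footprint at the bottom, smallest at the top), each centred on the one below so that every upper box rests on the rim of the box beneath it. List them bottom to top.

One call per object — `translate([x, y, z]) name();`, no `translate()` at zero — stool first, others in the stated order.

stool();
translate([59, 66, 388]) open_box();
translate([65, 75, 753]) open_box_2();
translate([74, 79, 863]) open_box_3();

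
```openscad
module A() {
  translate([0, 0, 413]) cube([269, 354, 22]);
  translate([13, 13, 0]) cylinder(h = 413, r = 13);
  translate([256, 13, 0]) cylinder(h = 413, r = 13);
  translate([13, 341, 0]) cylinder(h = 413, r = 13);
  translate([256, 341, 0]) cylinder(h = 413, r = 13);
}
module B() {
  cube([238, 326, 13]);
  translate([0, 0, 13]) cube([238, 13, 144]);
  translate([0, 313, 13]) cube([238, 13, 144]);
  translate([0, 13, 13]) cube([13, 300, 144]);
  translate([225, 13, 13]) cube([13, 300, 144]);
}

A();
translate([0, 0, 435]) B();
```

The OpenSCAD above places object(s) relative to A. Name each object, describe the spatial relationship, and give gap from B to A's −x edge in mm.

A is a stool. B is an open box. The open box is on top of the stool. The gap from the open box to the stool's −x edge is 0 mm.

The open box's min-x is at 0; the stool's min-x is 0; gap = 0 mm.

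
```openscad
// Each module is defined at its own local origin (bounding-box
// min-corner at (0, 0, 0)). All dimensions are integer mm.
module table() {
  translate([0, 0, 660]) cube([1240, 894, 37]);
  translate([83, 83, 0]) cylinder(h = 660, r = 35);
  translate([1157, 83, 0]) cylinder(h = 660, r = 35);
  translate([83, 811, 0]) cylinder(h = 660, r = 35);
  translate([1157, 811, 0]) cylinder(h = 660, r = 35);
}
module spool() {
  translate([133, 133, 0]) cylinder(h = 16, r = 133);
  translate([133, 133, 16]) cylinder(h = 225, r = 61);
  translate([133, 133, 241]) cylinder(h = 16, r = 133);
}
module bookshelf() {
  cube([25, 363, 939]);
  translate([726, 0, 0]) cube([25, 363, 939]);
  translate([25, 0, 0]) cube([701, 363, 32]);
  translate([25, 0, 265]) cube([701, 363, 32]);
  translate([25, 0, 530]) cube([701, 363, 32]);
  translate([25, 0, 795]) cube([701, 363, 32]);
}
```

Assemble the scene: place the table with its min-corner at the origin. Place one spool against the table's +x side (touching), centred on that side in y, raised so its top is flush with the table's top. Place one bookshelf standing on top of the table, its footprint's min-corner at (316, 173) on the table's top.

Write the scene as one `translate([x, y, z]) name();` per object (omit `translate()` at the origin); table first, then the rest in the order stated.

table();
translate([1240, 314, 440]) spool();
translate([316, 173, 697]) bookshelf();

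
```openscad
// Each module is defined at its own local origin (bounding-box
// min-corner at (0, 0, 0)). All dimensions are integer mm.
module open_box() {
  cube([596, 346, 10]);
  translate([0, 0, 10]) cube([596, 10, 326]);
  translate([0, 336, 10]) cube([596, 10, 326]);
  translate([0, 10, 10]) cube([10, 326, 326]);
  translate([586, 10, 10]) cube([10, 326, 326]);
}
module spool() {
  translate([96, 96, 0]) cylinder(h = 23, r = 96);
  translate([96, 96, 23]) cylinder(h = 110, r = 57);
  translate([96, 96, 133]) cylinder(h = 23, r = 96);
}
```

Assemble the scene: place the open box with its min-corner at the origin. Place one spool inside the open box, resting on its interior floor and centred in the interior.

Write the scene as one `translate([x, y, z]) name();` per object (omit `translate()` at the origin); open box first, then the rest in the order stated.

open_box();
translate([202, 77, 10]) spool();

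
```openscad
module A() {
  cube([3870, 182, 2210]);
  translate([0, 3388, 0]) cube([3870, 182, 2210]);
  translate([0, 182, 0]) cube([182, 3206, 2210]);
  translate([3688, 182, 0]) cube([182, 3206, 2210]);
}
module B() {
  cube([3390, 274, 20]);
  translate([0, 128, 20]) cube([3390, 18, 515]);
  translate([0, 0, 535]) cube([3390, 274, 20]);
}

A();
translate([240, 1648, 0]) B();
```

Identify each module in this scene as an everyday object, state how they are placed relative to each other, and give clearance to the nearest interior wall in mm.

Clearances: x = 58, y = 1466; minimum 58 mm.

A is a house frame. B is an I-beam. The I-beam sits inside the house frame, centred. The clearance to the nearest interior wall is 58 mm.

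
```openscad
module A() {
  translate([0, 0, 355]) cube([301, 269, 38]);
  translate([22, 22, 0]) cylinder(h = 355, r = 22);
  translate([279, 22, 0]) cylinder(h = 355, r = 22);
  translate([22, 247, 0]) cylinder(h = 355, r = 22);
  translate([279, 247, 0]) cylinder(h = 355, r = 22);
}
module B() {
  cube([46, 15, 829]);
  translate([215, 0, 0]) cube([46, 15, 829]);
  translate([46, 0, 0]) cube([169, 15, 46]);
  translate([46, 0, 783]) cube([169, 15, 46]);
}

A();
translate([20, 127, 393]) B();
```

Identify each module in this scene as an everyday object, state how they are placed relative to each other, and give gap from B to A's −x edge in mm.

A is a stool. B is a picture frame. The picture frame is on top of the stool, centred. The gap from the picture frame to the stool's −x edge is 20 mm.

The picture frame's min-x is at 20; the stool's min-x is 0; gap = 20 mm.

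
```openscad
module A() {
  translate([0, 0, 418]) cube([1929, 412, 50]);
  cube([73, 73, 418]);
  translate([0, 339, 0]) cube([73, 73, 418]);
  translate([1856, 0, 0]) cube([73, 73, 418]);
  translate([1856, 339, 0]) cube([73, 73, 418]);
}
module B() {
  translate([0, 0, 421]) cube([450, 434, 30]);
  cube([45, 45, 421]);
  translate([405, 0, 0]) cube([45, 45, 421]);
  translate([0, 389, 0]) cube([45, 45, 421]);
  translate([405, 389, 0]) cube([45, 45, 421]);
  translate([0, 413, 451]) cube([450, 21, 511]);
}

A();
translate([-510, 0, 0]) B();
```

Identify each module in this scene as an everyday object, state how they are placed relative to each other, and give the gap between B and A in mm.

The chair's nearest face is 60 mm from the bench's −x face.

A is a bench. B is a chair. The chair is on the floor beside the bench on its −x side. The gap between the chair and the bench is 60 mm.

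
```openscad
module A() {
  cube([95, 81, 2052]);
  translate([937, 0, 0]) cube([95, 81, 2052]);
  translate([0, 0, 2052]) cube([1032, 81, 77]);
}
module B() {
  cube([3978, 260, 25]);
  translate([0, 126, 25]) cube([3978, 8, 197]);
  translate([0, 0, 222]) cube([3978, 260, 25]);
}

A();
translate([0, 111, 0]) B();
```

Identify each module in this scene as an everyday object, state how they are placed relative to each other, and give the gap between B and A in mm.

The I-beam's nearest face is 30 mm from the door frame's +y face.

A is a door frame. B is an I-beam. The I-beam is on the floor beside the door frame on its +y side. The gap between the I-beam and the door frame is 30 mm.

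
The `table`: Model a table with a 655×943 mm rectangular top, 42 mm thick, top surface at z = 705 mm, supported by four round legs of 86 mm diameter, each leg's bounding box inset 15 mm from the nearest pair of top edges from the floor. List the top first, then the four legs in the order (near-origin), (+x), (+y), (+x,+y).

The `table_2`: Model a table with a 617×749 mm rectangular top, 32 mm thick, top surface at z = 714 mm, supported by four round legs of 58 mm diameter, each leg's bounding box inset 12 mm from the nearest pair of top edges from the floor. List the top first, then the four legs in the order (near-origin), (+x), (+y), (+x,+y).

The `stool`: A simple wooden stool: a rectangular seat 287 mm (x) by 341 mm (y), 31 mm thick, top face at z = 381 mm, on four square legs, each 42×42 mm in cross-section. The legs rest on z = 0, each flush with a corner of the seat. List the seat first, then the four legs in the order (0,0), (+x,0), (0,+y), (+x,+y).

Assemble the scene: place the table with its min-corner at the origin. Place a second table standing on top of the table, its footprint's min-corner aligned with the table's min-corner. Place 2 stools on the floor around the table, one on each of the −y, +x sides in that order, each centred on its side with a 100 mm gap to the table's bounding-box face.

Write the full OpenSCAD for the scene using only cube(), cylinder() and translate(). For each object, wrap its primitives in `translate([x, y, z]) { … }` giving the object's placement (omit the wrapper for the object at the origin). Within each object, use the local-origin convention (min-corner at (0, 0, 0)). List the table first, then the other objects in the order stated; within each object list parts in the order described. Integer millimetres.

translate([0, 0, 663]) cube([655, 943, 42]);
translate([58, 58, 0]) cylinder(h = 663, r = 43);
translate([597, 58, 0]) cylinder(h = 663, r = 43);
translate([58, 885, 0]) cylinder(h = 663, r = 43);
translate([597, 885, 0]) cylinder(h = 663, r = 43);
translate([0, 0, 705]) {
  translate([0, 0, 682]) cube([617, 749, 32]);
  translate([41, 41, 0]) cylinder(h = 682, r = 29);
  translate([576, 41, 0]) cylinder(h = 682, r = 29);
  translate([41, 708, 0]) cylinder(h = 682, r = 29);
  translate([576, 708, 0]) cylinder(h = 682, r = 29);
}
translate([184, -441, 0]) {
  translate([0, 0, 350]) cube([287, 341, 31]);
  cube([42, 42, 350]);
  translate([245, 0, 0]) cube([42, 42, 350]);
  translate([0, 299, 0]) cube([42, 42, 350]);
  translate([245, 299, 0]) cube([42, 42, 350]);
}
translate([755, 301, 0]) {
  translate([0, 0, 350]) cube([287, 341, 31]);
  cube([42, 42, 350]);
  translate([245, 0, 0]) cube([42, 42, 350]);
  translate([0, 299, 0]) cube([42, 42, 350]);
  translate([245, 299, 0]) cube([42, 42, 350]);
}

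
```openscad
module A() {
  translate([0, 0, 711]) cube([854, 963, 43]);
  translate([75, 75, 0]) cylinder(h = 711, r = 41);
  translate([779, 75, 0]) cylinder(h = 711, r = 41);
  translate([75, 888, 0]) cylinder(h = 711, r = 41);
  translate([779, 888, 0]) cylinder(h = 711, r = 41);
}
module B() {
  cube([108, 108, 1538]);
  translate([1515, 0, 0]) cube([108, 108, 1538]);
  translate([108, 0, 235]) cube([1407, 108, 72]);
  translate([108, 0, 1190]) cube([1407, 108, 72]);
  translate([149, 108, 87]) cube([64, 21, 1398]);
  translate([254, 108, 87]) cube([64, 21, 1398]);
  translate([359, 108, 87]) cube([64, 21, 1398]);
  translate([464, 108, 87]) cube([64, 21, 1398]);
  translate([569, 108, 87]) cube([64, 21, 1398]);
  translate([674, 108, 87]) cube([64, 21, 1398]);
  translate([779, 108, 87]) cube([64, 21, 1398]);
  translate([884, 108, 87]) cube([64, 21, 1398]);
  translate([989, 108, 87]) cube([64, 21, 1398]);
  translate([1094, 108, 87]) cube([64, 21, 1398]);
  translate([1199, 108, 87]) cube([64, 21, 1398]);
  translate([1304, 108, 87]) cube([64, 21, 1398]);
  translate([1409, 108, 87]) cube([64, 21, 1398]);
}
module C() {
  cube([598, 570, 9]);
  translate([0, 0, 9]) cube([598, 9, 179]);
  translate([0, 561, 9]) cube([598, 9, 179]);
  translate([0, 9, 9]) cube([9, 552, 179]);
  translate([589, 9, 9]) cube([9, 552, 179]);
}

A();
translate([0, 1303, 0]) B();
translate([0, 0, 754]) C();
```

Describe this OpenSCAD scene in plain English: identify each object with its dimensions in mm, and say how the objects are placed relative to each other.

A is a table with a 854×963 mm rectangular top, 43 mm thick, top surface at z = 754 mm, supported by four round legs of 82 mm diameter, each leg's bounding box inset 34 mm from the nearest pair of top edges, running from the floor.

B is a fence section. Two 108×108 mm posts, 1538 mm tall, stand on the floor with a clear span of 1407 mm between their inner faces. Two horizontal rails of 108×72 mm section span the gap between the posts with their undersides at z = 235 mm and z = 1190 mm, flush with the posts' −y face. 13 pickets, each 64 mm wide, 21 mm thick and 1398 mm tall, are fixed to the +y face of the rails with their bottoms at z = 87 mm, evenly spaced across the span with equal gaps (rounded down to the nearest mm) at the −x end and between each pair — any rounding remainder accumulates at the +x end.

C is an open-topped rectangular box: outside dimensions 598×570×188 mm, with a uniform wall and base thickness of 9 mm. The base is a full 598×570 slab on the floor; four walls sit on top of the base. The front and back walls (the −y and +y sides) span the full width; the two side walls fit between them.

The fence section is on the floor beside the table on its +y side. The open box is on top of the table.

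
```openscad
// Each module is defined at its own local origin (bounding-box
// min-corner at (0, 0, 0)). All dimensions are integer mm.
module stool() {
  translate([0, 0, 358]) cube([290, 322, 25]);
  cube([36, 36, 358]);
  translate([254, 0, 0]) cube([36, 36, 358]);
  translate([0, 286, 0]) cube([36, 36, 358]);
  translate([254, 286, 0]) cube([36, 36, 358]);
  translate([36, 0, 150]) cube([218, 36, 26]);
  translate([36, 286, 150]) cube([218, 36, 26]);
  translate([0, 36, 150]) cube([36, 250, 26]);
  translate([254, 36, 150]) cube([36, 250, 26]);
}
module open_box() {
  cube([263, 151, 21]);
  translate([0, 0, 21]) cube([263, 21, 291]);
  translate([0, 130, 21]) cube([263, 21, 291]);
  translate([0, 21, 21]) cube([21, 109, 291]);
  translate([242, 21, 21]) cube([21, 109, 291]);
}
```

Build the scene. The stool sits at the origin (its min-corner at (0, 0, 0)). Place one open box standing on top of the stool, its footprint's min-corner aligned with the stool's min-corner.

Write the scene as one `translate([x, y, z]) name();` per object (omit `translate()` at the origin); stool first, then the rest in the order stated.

stool();
translate([0, 0, 383]) open_box();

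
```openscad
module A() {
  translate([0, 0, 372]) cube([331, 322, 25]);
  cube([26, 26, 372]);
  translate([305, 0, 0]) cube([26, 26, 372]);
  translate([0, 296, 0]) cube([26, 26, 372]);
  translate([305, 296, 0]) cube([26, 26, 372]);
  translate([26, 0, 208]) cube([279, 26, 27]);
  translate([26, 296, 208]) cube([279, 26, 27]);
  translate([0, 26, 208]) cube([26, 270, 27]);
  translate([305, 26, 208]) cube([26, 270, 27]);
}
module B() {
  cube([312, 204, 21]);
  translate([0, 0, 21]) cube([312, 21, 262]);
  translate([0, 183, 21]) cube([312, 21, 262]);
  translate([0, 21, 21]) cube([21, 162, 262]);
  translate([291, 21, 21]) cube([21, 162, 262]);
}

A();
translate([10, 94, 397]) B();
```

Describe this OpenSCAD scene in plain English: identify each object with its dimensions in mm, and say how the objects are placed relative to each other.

A is a four-legged stool. The seat is 331×322 mm, 25 mm thick, top at z = 397 mm. It stands on four square legs, each 26×26 mm in cross-section, from z = 0 to the seat underside, each flush with a corner of the seat. Four stretchers, 26 mm wide and 27 mm tall, connect adjacent legs with their undersides at z = 208 mm, each running between the inner faces of the legs it joins and aligned with the legs' outer faces on the other axis.

B is an open-topped rectangular box: outside dimensions 312×204×283 mm, with a uniform wall and base thickness of 21 mm. The base is a full 312×204 slab on the floor; four walls sit on top of the base. The front and back walls (the −y and +y sides) span the full width; the two side walls fit between them.

The open box is on top of the stool.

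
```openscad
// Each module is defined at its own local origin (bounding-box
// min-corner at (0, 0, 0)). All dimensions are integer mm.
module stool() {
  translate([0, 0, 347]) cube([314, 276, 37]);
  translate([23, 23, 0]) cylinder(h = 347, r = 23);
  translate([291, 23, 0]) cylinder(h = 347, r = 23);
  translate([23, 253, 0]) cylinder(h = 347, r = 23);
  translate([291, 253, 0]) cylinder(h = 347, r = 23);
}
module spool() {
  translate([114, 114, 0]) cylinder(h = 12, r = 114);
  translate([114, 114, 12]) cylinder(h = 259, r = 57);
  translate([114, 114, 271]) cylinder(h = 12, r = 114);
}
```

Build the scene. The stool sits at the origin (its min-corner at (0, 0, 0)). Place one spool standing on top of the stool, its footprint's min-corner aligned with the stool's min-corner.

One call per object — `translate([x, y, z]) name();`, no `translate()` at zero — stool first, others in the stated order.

stool();
translate([0, 0, 384]) spool();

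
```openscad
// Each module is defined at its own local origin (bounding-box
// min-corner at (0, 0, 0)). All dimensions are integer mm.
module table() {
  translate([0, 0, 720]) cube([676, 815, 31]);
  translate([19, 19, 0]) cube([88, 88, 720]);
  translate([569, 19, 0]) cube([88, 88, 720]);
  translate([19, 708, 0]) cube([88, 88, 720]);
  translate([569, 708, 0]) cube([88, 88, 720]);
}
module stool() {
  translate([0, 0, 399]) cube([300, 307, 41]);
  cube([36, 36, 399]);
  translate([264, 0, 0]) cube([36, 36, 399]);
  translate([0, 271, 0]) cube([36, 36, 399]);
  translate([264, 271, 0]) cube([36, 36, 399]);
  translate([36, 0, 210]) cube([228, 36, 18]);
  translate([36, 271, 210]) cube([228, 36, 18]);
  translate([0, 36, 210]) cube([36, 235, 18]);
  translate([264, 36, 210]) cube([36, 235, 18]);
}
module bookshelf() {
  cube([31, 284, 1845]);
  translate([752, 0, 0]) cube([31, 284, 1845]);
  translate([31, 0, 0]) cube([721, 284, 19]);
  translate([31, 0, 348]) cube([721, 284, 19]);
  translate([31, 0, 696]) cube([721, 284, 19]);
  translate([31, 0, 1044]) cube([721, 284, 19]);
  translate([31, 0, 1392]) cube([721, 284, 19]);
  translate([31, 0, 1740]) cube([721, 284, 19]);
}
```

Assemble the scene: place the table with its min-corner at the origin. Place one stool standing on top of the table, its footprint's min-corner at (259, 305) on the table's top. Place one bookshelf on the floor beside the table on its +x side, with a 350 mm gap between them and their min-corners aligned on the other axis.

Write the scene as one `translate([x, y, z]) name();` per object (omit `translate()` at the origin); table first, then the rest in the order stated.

table();
translate([259, 305, 751]) stool();
translate([1026, 0, 0]) bookshelf();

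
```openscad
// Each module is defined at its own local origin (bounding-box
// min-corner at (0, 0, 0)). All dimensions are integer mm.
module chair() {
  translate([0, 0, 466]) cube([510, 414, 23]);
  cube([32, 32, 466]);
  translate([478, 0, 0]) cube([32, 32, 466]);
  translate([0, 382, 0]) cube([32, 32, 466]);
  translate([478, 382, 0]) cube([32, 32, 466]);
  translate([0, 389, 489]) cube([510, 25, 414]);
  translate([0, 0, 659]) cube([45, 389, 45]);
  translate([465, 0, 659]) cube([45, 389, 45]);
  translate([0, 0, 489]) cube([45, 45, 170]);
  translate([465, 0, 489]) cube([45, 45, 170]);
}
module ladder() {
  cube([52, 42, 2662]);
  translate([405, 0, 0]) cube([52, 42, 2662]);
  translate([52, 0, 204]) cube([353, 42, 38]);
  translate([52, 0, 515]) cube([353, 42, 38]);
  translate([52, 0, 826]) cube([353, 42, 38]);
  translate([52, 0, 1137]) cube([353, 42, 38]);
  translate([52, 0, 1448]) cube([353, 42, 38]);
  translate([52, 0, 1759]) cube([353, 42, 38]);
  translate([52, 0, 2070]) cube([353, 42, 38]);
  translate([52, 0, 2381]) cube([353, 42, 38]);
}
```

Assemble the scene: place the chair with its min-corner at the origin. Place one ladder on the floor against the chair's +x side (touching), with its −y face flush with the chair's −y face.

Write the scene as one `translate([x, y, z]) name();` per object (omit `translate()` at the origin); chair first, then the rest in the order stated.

chair();
translate([510, 0, 0]) ladder();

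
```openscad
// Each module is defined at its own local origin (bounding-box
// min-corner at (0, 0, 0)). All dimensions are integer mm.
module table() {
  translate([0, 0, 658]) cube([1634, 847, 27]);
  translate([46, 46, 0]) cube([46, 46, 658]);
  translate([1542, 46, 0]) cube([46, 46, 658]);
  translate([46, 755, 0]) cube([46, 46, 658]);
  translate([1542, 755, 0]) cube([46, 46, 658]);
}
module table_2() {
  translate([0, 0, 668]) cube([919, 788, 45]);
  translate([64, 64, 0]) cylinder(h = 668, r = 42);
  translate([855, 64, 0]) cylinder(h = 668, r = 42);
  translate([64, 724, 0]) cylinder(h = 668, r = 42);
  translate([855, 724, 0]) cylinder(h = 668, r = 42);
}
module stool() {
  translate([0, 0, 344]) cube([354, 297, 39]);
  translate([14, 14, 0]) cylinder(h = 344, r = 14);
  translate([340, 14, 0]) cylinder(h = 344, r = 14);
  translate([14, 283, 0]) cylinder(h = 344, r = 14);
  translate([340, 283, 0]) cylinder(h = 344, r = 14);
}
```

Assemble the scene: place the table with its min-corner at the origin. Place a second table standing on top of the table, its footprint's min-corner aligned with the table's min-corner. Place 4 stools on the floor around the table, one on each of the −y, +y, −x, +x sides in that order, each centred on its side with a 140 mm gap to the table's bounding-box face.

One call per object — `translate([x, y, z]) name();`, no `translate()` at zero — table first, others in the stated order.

table();
translate([0, 0, 685]) table_2();
translate([640, -437, 0]) stool();
translate([640, 987, 0]) stool();
translate([-494, 275, 0]) stool();
translate([1774, 275, 0]) stool();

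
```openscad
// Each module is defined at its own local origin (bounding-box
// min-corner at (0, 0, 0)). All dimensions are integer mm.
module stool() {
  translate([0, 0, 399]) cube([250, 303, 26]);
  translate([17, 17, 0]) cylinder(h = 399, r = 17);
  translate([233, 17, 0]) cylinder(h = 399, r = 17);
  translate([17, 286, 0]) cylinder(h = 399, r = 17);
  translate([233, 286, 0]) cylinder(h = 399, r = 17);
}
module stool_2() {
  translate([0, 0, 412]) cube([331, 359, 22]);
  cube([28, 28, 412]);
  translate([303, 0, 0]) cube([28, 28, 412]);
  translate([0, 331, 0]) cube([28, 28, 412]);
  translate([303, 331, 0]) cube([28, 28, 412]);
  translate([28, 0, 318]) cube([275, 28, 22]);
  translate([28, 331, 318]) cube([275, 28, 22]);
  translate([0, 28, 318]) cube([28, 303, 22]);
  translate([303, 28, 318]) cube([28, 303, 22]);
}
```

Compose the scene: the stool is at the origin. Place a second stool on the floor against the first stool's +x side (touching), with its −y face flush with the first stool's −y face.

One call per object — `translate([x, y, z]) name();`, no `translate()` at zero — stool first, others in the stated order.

stool();
translate([250, 0, 0]) stool_2();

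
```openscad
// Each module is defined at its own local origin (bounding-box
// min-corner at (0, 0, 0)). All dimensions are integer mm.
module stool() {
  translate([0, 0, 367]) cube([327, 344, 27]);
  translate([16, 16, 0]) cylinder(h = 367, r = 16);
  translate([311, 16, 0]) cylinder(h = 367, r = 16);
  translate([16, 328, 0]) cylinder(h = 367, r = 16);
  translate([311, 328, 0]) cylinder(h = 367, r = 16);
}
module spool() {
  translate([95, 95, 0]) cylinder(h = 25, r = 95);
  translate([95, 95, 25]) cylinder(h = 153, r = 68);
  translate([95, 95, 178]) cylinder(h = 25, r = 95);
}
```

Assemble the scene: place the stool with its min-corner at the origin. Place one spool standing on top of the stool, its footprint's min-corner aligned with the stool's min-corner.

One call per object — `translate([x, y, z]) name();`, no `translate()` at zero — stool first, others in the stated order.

stool();
translate([0, 0, 394]) spool();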